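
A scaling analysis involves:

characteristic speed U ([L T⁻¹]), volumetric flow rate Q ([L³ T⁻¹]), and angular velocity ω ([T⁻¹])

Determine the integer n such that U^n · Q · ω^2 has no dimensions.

-3

Balance the L exponent: (1)·n from U, plus (3) + 2·(0) = 3 from the rest, must sum to zero.
n + 3 = 0, so n = -3.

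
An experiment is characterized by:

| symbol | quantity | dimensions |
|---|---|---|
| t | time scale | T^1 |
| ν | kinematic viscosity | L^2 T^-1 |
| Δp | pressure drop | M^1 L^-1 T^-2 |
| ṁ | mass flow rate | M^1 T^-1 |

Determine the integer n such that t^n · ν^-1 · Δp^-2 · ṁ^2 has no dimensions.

-3

Balance the T exponent: (1)·n from t, plus −(-1) − 2·(-2) + 2·(-1) = 3 from the rest, must sum to zero.
n + 3 = 0, so n = -3.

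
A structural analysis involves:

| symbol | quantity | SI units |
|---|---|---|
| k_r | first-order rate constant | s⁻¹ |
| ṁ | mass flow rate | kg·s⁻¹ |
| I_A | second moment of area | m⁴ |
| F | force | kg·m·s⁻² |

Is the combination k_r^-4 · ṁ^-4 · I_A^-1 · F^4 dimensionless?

Sum the exponent of each base dimension across the product:
  M: −4·[k_r]_M − 4·[ṁ]_M − [I_A]_M + 4·[F]_M = −4·(0) − 4·(1) − (0) + 4·(1) = 0
  L: −4·[k_r]_L − 4·[ṁ]_L − [I_A]_L + 4·[F]_L = −4·(0) − 4·(0) − (4) + 4·(1) = 0
  T: −4·[k_r]_T − 4·[ṁ]_T − [I_A]_T + 4·[F]_T = −4·(-1) − 4·(-1) − (0) + 4·(-2) = 0
All base exponents vanish — dimensionless.

yes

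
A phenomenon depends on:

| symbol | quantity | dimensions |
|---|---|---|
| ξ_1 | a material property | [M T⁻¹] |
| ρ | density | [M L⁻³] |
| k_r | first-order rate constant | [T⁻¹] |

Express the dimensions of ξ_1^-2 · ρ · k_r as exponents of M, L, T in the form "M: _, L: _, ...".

M: -1, L: -3, T: 1

Collect each base-dimension exponent across the product:
  M: −2·(1) + (1) + (0) = -1
  L: −2·(0) + (-3) + (0) = -3
  T: −2·(-1) + (0) + (-1) = 1
So the dimensions are [M⁻¹ L⁻³ T].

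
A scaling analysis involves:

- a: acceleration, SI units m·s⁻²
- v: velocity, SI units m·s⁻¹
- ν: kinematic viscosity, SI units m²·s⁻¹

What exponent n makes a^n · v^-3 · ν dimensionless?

Balance the L exponent: (1)·n from a, plus −3·(1) + (2) = -1 from the rest, must sum to zero.
n − 1 = 0, so n = 1.

1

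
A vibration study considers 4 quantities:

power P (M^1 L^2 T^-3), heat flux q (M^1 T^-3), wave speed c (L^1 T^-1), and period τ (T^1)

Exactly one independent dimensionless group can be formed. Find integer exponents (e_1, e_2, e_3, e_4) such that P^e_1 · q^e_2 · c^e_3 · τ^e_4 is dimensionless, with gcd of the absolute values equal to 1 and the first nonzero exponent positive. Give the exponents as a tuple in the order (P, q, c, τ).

(1, -1, -2, -2)

M: e_1·(1) + e_2·(1) + e_3·(0) + e_4·(0) = 0
L: e_1·(2) + e_2·(0) + e_3·(1) + e_4·(0) = 0
T: e_1·(-3) + e_2·(-3) + e_3·(-1) + e_4·(1) = 0
Solving this homogeneous linear system for the smallest-integer solution (first nonzero entry positive) gives (1, -1, -2, -2).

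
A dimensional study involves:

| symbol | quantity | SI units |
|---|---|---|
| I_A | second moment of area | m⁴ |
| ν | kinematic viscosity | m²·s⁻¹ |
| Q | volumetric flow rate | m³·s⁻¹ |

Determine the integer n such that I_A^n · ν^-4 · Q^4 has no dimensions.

-1

Balance the L exponent: (4)·n from I_A, plus −4·(2) + 4·(3) = 4 from the rest, must sum to zero.
4n + 4 = 0, so n = -1.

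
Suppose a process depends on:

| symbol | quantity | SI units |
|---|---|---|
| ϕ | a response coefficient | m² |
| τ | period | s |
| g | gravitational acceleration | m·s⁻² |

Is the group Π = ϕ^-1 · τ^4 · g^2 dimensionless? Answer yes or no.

yes

Sum the exponent of each base dimension across the product:
  L: −[ϕ]_L + 4·[τ]_L + 2·[g]_L = −(2) + 4·(0) + 2·(1) = 0
  T: −[ϕ]_T + 4·[τ]_T + 2·[g]_T = −(0) + 4·(1) + 2·(-2) = 0
All base exponents vanish — dimensionless.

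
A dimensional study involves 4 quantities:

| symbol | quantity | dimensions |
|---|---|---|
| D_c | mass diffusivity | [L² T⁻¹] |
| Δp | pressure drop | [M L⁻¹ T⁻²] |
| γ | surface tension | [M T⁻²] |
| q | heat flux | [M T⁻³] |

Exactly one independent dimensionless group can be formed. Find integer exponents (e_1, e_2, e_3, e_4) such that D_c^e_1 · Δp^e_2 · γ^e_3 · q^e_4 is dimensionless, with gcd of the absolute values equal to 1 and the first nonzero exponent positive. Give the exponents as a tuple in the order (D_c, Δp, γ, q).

(1, 2, -1, -1)

M: e_1·(0) + e_2·(1) + e_3·(1) + e_4·(1) = 0
L: e_1·(2) + e_2·(-1) + e_3·(0) + e_4·(0) = 0
T: e_1·(-1) + e_2·(-2) + e_3·(-2) + e_4·(-3) = 0
Solving this homogeneous linear system for the smallest-integer solution (first nonzero entry positive) gives (1, 2, -1, -1).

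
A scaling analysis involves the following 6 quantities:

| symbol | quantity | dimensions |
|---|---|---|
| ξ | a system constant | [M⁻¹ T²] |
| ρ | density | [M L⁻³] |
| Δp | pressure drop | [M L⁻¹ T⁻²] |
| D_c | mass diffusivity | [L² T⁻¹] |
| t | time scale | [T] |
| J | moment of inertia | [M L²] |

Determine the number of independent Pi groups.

3

There are 6 variables and 3 base dimensions (M, L, T).
The dimension matrix has rank 3.
Independent dimensionless groups: 6 − 3 = 3.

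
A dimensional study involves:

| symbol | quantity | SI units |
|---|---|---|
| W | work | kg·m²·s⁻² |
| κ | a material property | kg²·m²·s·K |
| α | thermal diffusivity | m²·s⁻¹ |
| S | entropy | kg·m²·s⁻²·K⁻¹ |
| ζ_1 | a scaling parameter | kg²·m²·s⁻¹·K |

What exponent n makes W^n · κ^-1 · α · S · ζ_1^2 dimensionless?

Balance the M exponent: (1)·n from W, plus −(2) + (0) + (1) + 2·(2) = 3 from the rest, must sum to zero.
n + 3 = 0, so n = -3.

-3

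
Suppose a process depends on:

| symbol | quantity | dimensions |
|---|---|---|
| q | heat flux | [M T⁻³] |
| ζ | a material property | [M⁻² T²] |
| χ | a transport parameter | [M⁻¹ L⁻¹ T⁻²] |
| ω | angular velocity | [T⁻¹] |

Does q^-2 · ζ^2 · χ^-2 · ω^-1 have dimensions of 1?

no

Sum the exponent of each base dimension across the product:
  M: −2·[q]_M + 2·[ζ]_M − 2·[χ]_M − [ω]_M = −2·(1) + 2·(-2) − 2·(-1) − (0) = -4
  L: −2·[q]_L + 2·[ζ]_L − 2·[χ]_L − [ω]_L = −2·(0) + 2·(0) − 2·(-1) − (0) = 2
  T: −2·[q]_T + 2·[ζ]_T − 2·[χ]_T − [ω]_T = −2·(-3) + 2·(2) − 2·(-2) − (-1) = 15
Net dimensions [M⁻⁴ L² T¹⁵] ≠ [1] — not dimensionless.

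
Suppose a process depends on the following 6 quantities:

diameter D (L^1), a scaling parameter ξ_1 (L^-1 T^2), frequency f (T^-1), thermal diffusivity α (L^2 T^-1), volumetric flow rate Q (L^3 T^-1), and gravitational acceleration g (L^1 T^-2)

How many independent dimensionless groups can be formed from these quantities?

There are 6 variables and 2 base dimensions (L, T).
The dimension matrix has rank 2.
Independent dimensionless groups: 6 − 2 = 4.

4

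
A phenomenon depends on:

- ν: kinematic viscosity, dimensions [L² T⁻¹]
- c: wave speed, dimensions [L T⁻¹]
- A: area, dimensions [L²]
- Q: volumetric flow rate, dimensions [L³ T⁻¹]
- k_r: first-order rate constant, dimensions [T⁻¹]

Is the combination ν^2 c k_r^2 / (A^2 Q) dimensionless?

no

Sum the exponent of each base dimension across the product:
  L: 2·[ν]_L + [c]_L − 2·[A]_L − [Q]_L + 2·[k_r]_L = 2·(2) + (1) − 2·(2) − (3) + 2·(0) = -2
  T: 2·[ν]_T + [c]_T − 2·[A]_T − [Q]_T + 2·[k_r]_T = 2·(-1) + (-1) − 2·(0) − (-1) + 2·(-1) = -4
Net dimensions [L⁻² T⁻⁴] ≠ [1] — not dimensionless.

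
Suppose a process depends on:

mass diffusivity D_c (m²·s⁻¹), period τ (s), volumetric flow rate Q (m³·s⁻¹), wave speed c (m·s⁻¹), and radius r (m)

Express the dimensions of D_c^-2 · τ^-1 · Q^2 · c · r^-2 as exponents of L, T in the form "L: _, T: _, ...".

L: 1, T: -2

Collect each base-dimension exponent across the product:
  L: −2·(2) − (0) + 2·(3) + (1) − 2·(1) = 1
  T: −2·(-1) − (1) + 2·(-1) + (-1) − 2·(0) = -2
So the dimensions are [L T⁻²].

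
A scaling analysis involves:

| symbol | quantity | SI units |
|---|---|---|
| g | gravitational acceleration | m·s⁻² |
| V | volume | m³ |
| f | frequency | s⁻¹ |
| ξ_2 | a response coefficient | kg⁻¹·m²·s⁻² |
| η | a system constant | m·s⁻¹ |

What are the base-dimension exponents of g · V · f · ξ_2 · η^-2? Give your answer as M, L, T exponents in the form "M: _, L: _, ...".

Collect each base-dimension exponent across the product:
  M: (0) + (0) + (0) + (-1) − 2·(0) = -1
  L: (1) + (3) + (0) + (2) − 2·(1) = 4
  T: (-2) + (0) + (-1) + (-2) − 2·(-1) = -3
So the dimensions are [M⁻¹ L⁴ T⁻³].

M: -1, L: 4, T: -3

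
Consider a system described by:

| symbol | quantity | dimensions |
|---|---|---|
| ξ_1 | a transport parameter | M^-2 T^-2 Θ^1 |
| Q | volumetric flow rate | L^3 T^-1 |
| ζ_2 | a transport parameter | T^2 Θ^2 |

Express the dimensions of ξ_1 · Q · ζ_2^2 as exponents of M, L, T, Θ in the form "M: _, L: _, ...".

M: -2, L: 3, T: 1, Θ: 5

Collect each base-dimension exponent across the product:
  M: (-2) + (0) + 2·(0) = -2
  L: (0) + (3) + 2·(0) = 3
  T: (-2) + (-1) + 2·(2) = 1
  Θ: (1) + (0) + 2·(2) = 5
So the dimensions are [M⁻² L³ T Θ⁵].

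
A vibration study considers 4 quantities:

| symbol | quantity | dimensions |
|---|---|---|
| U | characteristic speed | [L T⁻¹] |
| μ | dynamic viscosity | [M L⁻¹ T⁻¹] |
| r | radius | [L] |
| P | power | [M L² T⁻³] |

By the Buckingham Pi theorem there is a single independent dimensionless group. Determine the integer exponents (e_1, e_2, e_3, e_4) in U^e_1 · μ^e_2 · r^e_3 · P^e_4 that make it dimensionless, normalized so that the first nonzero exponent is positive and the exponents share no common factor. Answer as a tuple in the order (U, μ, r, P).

(2, 1, 1, -1)

M: e_1·(0) + e_2·(1) + e_3·(0) + e_4·(1) = 0
L: e_1·(1) + e_2·(-1) + e_3·(1) + e_4·(2) = 0
T: e_1·(-1) + e_2·(-1) + e_3·(0) + e_4·(-3) = 0
Solving this homogeneous linear system for the smallest-integer solution (first nonzero entry positive) gives (2, 1, 1, -1).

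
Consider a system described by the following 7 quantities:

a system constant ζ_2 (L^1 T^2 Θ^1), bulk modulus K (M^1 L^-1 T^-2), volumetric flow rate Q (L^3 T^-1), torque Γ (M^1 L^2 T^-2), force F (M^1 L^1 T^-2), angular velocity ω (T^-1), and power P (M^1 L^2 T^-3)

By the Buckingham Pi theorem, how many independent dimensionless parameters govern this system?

There are 7 variables and 4 base dimensions (M, L, T, Θ).
The dimension matrix has rank 4.
Independent dimensionless groups: 7 − 4 = 3.

3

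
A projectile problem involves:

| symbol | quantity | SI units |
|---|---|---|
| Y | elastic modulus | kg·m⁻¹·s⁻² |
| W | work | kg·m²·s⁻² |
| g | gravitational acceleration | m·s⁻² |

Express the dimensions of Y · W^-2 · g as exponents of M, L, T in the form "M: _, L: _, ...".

Collect each base-dimension exponent across the product:
  M: (1) − 2·(1) + (0) = -1
  L: (-1) − 2·(2) + (1) = -4
  T: (-2) − 2·(-2) + (-2) = 0
So the dimensions are [M⁻¹ L⁻⁴].

M: -1, L: -4, T: 0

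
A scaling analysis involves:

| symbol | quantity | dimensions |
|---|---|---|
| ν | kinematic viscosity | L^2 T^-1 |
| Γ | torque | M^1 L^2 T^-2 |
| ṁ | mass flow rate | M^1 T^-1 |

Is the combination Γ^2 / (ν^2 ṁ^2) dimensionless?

Sum the exponent of each base dimension across the product:
  M: −2·[ν]_M + 2·[Γ]_M − 2·[ṁ]_M = −2·(0) + 2·(1) − 2·(1) = 0
  L: −2·[ν]_L + 2·[Γ]_L − 2·[ṁ]_L = −2·(2) + 2·(2) − 2·(0) = 0
  T: −2·[ν]_T + 2·[Γ]_T − 2·[ṁ]_T = −2·(-1) + 2·(-2) − 2·(-1) = 0
  Θ: −2·[ν]_Θ + 2·[Γ]_Θ − 2·[ṁ]_Θ = −2·(0) + 2·(0) − 2·(0) = 0
All base exponents vanish — dimensionless.

yes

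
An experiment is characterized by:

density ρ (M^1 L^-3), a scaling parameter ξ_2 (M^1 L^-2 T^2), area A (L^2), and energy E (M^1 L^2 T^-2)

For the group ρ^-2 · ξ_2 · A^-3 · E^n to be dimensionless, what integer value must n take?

1

Balance the M exponent: (1)·n from E, plus −2·(1) + (1) − 3·(0) = -1 from the rest, must sum to zero.
n − 1 = 0, so n = 1.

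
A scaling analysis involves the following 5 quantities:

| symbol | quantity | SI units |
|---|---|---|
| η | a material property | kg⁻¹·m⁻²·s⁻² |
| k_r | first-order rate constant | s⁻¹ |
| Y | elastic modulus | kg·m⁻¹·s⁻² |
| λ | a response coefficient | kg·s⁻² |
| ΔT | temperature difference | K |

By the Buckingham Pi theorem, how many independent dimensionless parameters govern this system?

1

There are 5 variables and 4 base dimensions (M, L, T, Θ).
The dimension matrix has rank 4.
Independent dimensionless groups: 5 − 4 = 1.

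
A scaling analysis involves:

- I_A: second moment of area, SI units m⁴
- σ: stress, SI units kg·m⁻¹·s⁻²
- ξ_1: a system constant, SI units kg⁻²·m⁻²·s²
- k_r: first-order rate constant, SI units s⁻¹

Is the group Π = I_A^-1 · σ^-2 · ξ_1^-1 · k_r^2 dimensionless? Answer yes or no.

Sum the exponent of each base dimension across the product:
  M: −[I_A]_M − 2·[σ]_M − [ξ_1]_M + 2·[k_r]_M = −(0) − 2·(1) − (-2) + 2·(0) = 0
  L: −[I_A]_L − 2·[σ]_L − [ξ_1]_L + 2·[k_r]_L = −(4) − 2·(-1) − (-2) + 2·(0) = 0
  T: −[I_A]_T − 2·[σ]_T − [ξ_1]_T + 2·[k_r]_T = −(0) − 2·(-2) − (2) + 2·(-1) = 0
All base exponents vanish — dimensionless.

yes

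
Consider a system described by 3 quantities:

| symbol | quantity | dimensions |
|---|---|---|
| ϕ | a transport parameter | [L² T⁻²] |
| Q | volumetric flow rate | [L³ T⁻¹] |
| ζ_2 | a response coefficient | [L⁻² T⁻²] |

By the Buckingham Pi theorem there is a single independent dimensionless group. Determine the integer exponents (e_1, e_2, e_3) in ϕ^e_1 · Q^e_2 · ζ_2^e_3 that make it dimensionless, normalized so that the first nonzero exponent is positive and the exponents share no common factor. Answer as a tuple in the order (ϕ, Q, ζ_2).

(2, -2, -1)

L: e_1·(2) + e_2·(3) + e_3·(-2) = 0
T: e_1·(-2) + e_2·(-1) + e_3·(-2) = 0
Solving this homogeneous linear system for the smallest-integer solution (first nonzero entry positive) gives (2, -2, -1).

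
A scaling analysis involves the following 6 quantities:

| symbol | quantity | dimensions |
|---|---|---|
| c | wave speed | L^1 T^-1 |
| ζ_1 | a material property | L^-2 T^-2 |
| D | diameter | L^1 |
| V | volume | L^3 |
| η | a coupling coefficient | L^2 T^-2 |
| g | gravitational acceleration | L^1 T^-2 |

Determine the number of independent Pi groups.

There are 6 variables and 2 base dimensions (L, T).
The dimension matrix has rank 2.
Independent dimensionless groups: 6 − 2 = 4.

4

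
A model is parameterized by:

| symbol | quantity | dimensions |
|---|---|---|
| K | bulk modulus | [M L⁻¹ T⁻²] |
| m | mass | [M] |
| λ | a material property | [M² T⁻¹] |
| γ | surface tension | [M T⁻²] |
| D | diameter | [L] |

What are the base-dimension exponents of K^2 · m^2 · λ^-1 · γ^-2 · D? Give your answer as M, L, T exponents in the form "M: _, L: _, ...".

M: 0, L: -1, T: 1

Collect each base-dimension exponent across the product:
  M: 2·(1) + 2·(1) − (2) − 2·(1) + (0) = 0
  L: 2·(-1) + 2·(0) − (0) − 2·(0) + (1) = -1
  T: 2·(-2) + 2·(0) − (-1) − 2·(-2) + (0) = 1
So the dimensions are [L⁻¹ T].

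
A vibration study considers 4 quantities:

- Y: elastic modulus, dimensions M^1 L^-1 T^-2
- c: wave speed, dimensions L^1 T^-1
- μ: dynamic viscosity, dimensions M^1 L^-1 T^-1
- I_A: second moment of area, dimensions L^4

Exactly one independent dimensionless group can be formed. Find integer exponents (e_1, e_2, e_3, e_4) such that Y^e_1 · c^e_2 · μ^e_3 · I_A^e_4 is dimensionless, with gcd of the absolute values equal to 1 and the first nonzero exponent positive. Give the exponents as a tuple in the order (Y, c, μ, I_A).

(4, -4, -4, 1)

M: e_1·(1) + e_2·(0) + e_3·(1) + e_4·(0) = 0
L: e_1·(-1) + e_2·(1) + e_3·(-1) + e_4·(4) = 0
T: e_1·(-2) + e_2·(-1) + e_3·(-1) + e_4·(0) = 0
Solving this homogeneous linear system for the smallest-integer solution (first nonzero entry positive) gives (4, -4, -4, 1).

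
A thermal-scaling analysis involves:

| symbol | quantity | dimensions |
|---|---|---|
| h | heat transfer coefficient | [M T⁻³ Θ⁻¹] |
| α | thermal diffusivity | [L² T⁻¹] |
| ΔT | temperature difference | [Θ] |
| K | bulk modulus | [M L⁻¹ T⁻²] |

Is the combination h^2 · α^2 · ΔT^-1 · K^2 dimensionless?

Sum the exponent of each base dimension across the product:
  M: 2·[h]_M + 2·[α]_M − [ΔT]_M + 2·[K]_M = 2·(1) + 2·(0) − (0) + 2·(1) = 4
  L: 2·[h]_L + 2·[α]_L − [ΔT]_L + 2·[K]_L = 2·(0) + 2·(2) − (0) + 2·(-1) = 2
  T: 2·[h]_T + 2·[α]_T − [ΔT]_T + 2·[K]_T = 2·(-3) + 2·(-1) − (0) + 2·(-2) = -12
  Θ: 2·[h]_Θ + 2·[α]_Θ − [ΔT]_Θ + 2·[K]_Θ = 2·(-1) + 2·(0) − (1) + 2·(0) = -3
Net dimensions [M⁴ L² T⁻¹² Θ⁻³] ≠ [1] — not dimensionless.

no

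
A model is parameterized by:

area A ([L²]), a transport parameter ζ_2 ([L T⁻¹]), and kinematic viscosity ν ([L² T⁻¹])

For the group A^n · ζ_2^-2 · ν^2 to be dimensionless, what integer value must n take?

-1

Balance the L exponent: (2)·n from A, plus −2·(1) + 2·(2) = 2 from the rest, must sum to zero.
2n + 2 = 0, so n = -1.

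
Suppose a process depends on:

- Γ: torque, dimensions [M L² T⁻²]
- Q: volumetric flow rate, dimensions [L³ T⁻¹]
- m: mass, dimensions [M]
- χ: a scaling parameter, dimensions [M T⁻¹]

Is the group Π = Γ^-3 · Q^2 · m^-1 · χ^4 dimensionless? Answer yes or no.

yes

Sum the exponent of each base dimension across the product:
  M: −3·[Γ]_M + 2·[Q]_M − [m]_M + 4·[χ]_M = −3·(1) + 2·(0) − (1) + 4·(1) = 0
  L: −3·[Γ]_L + 2·[Q]_L − [m]_L + 4·[χ]_L = −3·(2) + 2·(3) − (0) + 4·(0) = 0
  T: −3·[Γ]_T + 2·[Q]_T − [m]_T + 4·[χ]_T = −3·(-2) + 2·(-1) − (0) + 4·(-1) = 0
All base exponents vanish — dimensionless.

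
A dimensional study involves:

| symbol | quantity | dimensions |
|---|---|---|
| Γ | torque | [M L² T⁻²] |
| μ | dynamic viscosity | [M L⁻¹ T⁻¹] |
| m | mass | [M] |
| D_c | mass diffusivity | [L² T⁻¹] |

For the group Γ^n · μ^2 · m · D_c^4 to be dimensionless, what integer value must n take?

-3

Balance the M exponent: (1)·n from Γ, plus 2·(1) + (1) + 4·(0) = 3 from the rest, must sum to zero.
n + 3 = 0, so n = -3.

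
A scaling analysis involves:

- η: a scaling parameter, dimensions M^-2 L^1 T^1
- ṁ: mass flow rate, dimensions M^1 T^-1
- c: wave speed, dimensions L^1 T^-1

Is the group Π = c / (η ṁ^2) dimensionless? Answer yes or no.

yes

Sum the exponent of each base dimension across the product:
  M: −[η]_M − 2·[ṁ]_M + [c]_M = −(-2) − 2·(1) + (0) = 0
  L: −[η]_L − 2·[ṁ]_L + [c]_L = −(1) − 2·(0) + (1) = 0
  T: −[η]_T − 2·[ṁ]_T + [c]_T = −(1) − 2·(-1) + (-1) = 0
All base exponents vanish — dimensionless.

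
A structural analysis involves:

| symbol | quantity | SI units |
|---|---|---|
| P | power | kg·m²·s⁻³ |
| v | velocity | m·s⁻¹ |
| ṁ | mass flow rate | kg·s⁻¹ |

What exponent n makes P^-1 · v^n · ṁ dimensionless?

2

Balance the L exponent: (1)·n from v, plus −(2) + (0) = -2 from the rest, must sum to zero.
n − 2 = 0, so n = 2.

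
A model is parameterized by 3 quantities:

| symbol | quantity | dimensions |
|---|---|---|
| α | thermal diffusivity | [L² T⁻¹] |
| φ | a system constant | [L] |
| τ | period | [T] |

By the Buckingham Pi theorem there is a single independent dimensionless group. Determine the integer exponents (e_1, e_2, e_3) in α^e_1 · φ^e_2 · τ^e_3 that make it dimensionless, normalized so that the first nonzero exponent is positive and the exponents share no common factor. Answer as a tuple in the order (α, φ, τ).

(1, -2, 1)

L: e_1·(2) + e_2·(1) + e_3·(0) = 0
T: e_1·(-1) + e_2·(0) + e_3·(1) = 0
Solving this homogeneous linear system for the smallest-integer solution (first nonzero entry positive) gives (1, -2, 1).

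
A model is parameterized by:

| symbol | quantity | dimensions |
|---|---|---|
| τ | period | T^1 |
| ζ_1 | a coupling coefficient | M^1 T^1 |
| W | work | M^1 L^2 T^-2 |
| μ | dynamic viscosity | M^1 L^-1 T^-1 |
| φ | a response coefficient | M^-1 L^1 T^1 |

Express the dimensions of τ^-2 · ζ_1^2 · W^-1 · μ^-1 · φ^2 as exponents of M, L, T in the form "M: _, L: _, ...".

M: -2, L: 1, T: 5

Collect each base-dimension exponent across the product:
  M: −2·(0) + 2·(1) − (1) − (1) + 2·(-1) = -2
  L: −2·(0) + 2·(0) − (2) − (-1) + 2·(1) = 1
  T: −2·(1) + 2·(1) − (-2) − (-1) + 2·(1) = 5
So the dimensions are [M⁻² L T⁵].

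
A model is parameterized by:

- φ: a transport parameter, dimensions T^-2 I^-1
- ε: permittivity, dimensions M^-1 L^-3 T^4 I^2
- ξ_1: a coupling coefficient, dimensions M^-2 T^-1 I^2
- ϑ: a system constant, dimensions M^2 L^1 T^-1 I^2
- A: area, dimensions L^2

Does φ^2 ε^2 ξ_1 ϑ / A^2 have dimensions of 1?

Sum the exponent of each base dimension across the product:
  M: 2·[φ]_M + 2·[ε]_M + [ξ_1]_M + [ϑ]_M − 2·[A]_M = 2·(0) + 2·(-1) + (-2) + (2) − 2·(0) = -2
  L: 2·[φ]_L + 2·[ε]_L + [ξ_1]_L + [ϑ]_L − 2·[A]_L = 2·(0) + 2·(-3) + (0) + (1) − 2·(2) = -9
  T: 2·[φ]_T + 2·[ε]_T + [ξ_1]_T + [ϑ]_T − 2·[A]_T = 2·(-2) + 2·(4) + (-1) + (-1) − 2·(0) = 2
  I: 2·[φ]_I + 2·[ε]_I + [ξ_1]_I + [ϑ]_I − 2·[A]_I = 2·(-1) + 2·(2) + (2) + (2) − 2·(0) = 6
Net dimensions [M⁻² L⁻⁹ T² I⁶] ≠ [1] — not dimensionless.

no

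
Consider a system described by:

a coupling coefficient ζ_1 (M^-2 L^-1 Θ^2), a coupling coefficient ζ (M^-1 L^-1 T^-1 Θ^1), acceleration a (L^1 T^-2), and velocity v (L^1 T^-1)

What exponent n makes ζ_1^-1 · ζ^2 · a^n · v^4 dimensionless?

Balance the L exponent: (1)·n from a, plus −(-1) + 2·(-1) + 4·(1) = 3 from the rest, must sum to zero.
n + 3 = 0, so n = -3.

-3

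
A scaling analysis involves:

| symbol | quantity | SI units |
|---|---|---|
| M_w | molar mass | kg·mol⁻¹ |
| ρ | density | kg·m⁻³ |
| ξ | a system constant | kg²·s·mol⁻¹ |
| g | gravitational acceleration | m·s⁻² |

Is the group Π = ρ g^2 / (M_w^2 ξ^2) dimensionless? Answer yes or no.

Sum the exponent of each base dimension across the product:
  M: −2·[M_w]_M + [ρ]_M − 2·[ξ]_M + 2·[g]_M = −2·(1) + (1) − 2·(2) + 2·(0) = -5
  L: −2·[M_w]_L + [ρ]_L − 2·[ξ]_L + 2·[g]_L = −2·(0) + (-3) − 2·(0) + 2·(1) = -1
  T: −2·[M_w]_T + [ρ]_T − 2·[ξ]_T + 2·[g]_T = −2·(0) + (0) − 2·(1) + 2·(-2) = -6
  N: −2·[M_w]_N + [ρ]_N − 2·[ξ]_N + 2·[g]_N = −2·(-1) + (0) − 2·(-1) + 2·(0) = 4
Net dimensions [M⁻⁵ L⁻¹ T⁻⁶ N⁴] ≠ [1] — not dimensionless.

no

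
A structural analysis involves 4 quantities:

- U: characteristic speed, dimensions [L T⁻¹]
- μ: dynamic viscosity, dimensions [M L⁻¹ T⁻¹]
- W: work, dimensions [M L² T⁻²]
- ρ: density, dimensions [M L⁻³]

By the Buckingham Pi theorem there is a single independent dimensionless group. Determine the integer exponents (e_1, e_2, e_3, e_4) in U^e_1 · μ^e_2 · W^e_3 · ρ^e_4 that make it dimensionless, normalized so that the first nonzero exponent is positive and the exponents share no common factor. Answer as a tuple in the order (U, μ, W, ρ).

(1, -3, 1, 2)

M: e_1·(0) + e_2·(1) + e_3·(1) + e_4·(1) = 0
L: e_1·(1) + e_2·(-1) + e_3·(2) + e_4·(-3) = 0
T: e_1·(-1) + e_2·(-1) + e_3·(-2) + e_4·(0) = 0
Solving this homogeneous linear system for the smallest-integer solution (first nonzero entry positive) gives (1, -3, 1, 2).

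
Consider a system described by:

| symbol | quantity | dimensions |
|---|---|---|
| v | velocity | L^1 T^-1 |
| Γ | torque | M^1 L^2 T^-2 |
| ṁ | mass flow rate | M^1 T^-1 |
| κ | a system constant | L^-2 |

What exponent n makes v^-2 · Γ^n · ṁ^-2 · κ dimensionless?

Balance the M exponent: (1)·n from Γ, plus −2·(0) − 2·(1) + (0) = -2 from the rest, must sum to zero.
n − 2 = 0, so n = 2.

2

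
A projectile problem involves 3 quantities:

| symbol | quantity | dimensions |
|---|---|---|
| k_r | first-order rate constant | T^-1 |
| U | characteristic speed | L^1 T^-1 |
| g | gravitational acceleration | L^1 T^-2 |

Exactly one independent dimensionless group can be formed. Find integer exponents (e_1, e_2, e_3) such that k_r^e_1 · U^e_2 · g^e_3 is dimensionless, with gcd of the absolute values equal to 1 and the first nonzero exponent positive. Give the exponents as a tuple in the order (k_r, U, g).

(1, 1, -1)

L: e_1·(0) + e_2·(1) + e_3·(1) = 0
T: e_1·(-1) + e_2·(-1) + e_3·(-2) = 0
Solving this homogeneous linear system for the smallest-integer solution (first nonzero entry positive) gives (1, 1, -1).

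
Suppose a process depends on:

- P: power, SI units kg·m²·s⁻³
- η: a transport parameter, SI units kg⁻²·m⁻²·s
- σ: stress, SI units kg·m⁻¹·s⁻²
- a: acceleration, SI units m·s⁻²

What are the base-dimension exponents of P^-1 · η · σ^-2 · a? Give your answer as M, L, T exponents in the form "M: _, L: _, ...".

Collect each base-dimension exponent across the product:
  M: −(1) + (-2) − 2·(1) + (0) = -5
  L: −(2) + (-2) − 2·(-1) + (1) = -1
  T: −(-3) + (1) − 2·(-2) + (-2) = 6
So the dimensions are [M⁻⁵ L⁻¹ T⁶].

M: -5, L: -1, T: 6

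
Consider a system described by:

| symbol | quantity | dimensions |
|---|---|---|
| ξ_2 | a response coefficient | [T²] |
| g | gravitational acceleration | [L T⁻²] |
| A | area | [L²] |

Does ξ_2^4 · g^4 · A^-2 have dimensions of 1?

Sum the exponent of each base dimension across the product:
  L: 4·[ξ_2]_L + 4·[g]_L − 2·[A]_L = 4·(0) + 4·(1) − 2·(2) = 0
  T: 4·[ξ_2]_T + 4·[g]_T − 2·[A]_T = 4·(2) + 4·(-2) − 2·(0) = 0
All base exponents vanish — dimensionless.

yes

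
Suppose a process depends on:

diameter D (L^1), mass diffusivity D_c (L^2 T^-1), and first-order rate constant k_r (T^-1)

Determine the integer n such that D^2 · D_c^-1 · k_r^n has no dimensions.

Balance the T exponent: (-1)·n from k_r, plus 2·(0) − (-1) = 1 from the rest, must sum to zero.
−n + 1 = 0, so n = 1.

1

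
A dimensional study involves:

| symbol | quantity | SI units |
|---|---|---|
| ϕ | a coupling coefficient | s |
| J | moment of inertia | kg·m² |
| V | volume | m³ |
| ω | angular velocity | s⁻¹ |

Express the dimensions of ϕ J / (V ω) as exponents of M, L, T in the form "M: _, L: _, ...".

M: 1, L: -1, T: 2

Collect each base-dimension exponent across the product:
  M: (0) + (1) − (0) − (0) = 1
  L: (0) + (2) − (3) − (0) = -1
  T: (1) + (0) − (0) − (-1) = 2
So the dimensions are [M L⁻¹ T²].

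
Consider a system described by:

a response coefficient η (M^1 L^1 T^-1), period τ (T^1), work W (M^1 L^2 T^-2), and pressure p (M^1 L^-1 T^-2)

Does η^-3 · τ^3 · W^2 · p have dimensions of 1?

Sum the exponent of each base dimension across the product:
  M: −3·[η]_M + 3·[τ]_M + 2·[W]_M + [p]_M = −3·(1) + 3·(0) + 2·(1) + (1) = 0
  L: −3·[η]_L + 3·[τ]_L + 2·[W]_L + [p]_L = −3·(1) + 3·(0) + 2·(2) + (-1) = 0
  T: −3·[η]_T + 3·[τ]_T + 2·[W]_T + [p]_T = −3·(-1) + 3·(1) + 2·(-2) + (-2) = 0
All base exponents vanish — dimensionless.

yes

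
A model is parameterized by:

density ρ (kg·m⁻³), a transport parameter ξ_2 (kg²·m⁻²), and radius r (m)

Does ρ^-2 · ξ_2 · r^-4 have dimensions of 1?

Sum the exponent of each base dimension across the product:
  M: −2·[ρ]_M + [ξ_2]_M − 4·[r]_M = −2·(1) + (2) − 4·(0) = 0
  L: −2·[ρ]_L + [ξ_2]_L − 4·[r]_L = −2·(-3) + (-2) − 4·(1) = 0
  T: −2·[ρ]_T + [ξ_2]_T − 4·[r]_T = −2·(0) + (0) − 4·(0) = 0
All base exponents vanish — dimensionless.

yes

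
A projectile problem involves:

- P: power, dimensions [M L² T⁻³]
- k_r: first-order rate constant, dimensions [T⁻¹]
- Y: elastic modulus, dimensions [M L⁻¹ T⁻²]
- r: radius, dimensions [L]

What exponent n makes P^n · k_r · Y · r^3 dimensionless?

-1

Balance the M exponent: (1)·n from P, plus (0) + (1) + 3·(0) = 1 from the rest, must sum to zero.
n + 1 = 0, so n = -1.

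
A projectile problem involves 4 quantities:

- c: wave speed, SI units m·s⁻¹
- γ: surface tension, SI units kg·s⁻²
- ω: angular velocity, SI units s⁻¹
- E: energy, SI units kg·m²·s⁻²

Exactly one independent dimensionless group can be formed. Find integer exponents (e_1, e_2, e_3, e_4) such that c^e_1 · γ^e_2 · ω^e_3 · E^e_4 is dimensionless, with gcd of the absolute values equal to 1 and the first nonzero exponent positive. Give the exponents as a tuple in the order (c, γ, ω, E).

(2, 1, -2, -1)

M: e_1·(0) + e_2·(1) + e_3·(0) + e_4·(1) = 0
L: e_1·(1) + e_2·(0) + e_3·(0) + e_4·(2) = 0
T: e_1·(-1) + e_2·(-2) + e_3·(-1) + e_4·(-2) = 0
Solving this homogeneous linear system for the smallest-integer solution (first nonzero entry positive) gives (2, 1, -2, -1).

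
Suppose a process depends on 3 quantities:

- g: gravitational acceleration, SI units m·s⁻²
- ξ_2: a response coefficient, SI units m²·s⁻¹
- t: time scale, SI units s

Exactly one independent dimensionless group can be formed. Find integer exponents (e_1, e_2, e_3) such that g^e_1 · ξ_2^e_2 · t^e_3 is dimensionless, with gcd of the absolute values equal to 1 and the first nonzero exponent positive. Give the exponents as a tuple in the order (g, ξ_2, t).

L: e_1·(1) + e_2·(2) + e_3·(0) = 0
T: e_1·(-2) + e_2·(-1) + e_3·(1) = 0
Solving this homogeneous linear system for the smallest-integer solution (first nonzero entry positive) gives (2, -1, 3).

(2, -1, 3)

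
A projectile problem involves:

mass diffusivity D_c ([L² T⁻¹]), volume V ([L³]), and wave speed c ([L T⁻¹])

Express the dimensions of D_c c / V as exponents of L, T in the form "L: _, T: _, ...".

L: 0, T: -2

Collect each base-dimension exponent across the product:
  L: (2) − (3) + (1) = 0
  T: (-1) − (0) + (-1) = -2
So the dimensions are [T⁻²].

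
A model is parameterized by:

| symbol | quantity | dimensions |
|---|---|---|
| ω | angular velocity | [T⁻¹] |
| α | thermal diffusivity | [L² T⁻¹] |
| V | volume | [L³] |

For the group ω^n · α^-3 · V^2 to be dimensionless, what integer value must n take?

3

Balance the T exponent: (-1)·n from ω, plus −3·(-1) + 2·(0) = 3 from the rest, must sum to zero.
−n + 3 = 0, so n = 3.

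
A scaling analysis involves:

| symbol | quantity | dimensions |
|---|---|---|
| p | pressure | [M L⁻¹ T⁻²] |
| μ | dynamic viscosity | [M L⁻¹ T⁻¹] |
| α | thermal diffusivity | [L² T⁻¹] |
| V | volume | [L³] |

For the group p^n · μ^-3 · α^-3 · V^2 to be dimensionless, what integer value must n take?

Balance the M exponent: (1)·n from p, plus −3·(1) − 3·(0) + 2·(0) = -3 from the rest, must sum to zero.
n − 3 = 0, so n = 3.

3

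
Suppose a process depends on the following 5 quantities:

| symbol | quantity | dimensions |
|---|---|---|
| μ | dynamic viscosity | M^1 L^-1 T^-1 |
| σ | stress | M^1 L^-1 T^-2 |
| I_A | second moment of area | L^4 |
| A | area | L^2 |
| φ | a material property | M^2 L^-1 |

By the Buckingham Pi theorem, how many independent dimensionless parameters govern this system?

There are 5 variables and 3 base dimensions (M, L, T).
The dimension matrix has rank 3.
Independent dimensionless groups: 5 − 3 = 2.

2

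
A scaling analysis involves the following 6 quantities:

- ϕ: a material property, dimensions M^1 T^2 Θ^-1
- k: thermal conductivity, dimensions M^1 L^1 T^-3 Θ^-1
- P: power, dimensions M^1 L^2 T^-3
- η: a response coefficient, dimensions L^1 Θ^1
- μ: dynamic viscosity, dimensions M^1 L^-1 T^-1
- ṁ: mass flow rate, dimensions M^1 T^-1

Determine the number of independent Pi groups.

There are 6 variables and 4 base dimensions (M, L, T, Θ).
The dimension matrix has rank 4.
Independent dimensionless groups: 6 − 4 = 2.

2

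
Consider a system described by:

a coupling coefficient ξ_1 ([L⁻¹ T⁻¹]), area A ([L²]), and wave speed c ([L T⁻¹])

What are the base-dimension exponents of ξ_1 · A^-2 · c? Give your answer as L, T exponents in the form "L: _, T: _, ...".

L: -4, T: -2

Collect each base-dimension exponent across the product:
  L: (-1) − 2·(2) + (1) = -4
  T: (-1) − 2·(0) + (-1) = -2
So the dimensions are [L⁻⁴ T⁻²].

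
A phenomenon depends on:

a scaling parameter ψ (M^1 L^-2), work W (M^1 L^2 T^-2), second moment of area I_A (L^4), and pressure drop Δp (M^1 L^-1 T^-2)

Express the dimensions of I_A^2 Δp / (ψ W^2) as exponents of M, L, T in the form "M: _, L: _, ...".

Collect each base-dimension exponent across the product:
  M: −(1) − 2·(1) + 2·(0) + (1) = -2
  L: −(-2) − 2·(2) + 2·(4) + (-1) = 5
  T: −(0) − 2·(-2) + 2·(0) + (-2) = 2
So the dimensions are [M⁻² L⁵ T²].

M: -2, L: 5, T: 2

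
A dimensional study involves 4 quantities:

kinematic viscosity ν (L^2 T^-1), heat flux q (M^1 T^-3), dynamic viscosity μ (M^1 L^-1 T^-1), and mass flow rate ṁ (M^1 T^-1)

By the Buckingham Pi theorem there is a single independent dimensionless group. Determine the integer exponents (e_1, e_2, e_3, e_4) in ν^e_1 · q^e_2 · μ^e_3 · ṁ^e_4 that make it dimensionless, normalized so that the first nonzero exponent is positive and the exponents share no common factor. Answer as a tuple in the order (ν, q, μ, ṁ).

(2, -1, 4, -3)

M: e_1·(0) + e_2·(1) + e_3·(1) + e_4·(1) = 0
L: e_1·(2) + e_2·(0) + e_3·(-1) + e_4·(0) = 0
T: e_1·(-1) + e_2·(-3) + e_3·(-1) + e_4·(-1) = 0
Solving this homogeneous linear system for the smallest-integer solution (first nonzero entry positive) gives (2, -1, 4, -3).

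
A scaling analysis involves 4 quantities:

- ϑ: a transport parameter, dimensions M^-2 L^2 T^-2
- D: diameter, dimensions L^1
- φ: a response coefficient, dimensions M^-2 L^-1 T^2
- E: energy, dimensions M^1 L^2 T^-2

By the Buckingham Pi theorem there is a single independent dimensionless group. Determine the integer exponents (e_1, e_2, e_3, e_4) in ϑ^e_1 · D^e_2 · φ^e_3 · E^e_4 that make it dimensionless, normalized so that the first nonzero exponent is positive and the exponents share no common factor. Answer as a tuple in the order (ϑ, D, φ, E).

M: e_1·(-2) + e_2·(0) + e_3·(-2) + e_4·(1) = 0
L: e_1·(2) + e_2·(1) + e_3·(-1) + e_4·(2) = 0
T: e_1·(-2) + e_2·(0) + e_3·(2) + e_4·(-2) = 0
Solving this homogeneous linear system for the smallest-integer solution (first nonzero entry positive) gives (1, 3, -3, -4).

(1, 3, -3, -4)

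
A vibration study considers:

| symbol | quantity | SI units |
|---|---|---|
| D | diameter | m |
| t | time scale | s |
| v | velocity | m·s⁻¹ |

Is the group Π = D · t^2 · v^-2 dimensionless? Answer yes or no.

Sum the exponent of each base dimension across the product:
  L: [D]_L + 2·[t]_L − 2·[v]_L = (1) + 2·(0) − 2·(1) = -1
  T: [D]_T + 2·[t]_T − 2·[v]_T = (0) + 2·(1) − 2·(-1) = 4
Net dimensions [L⁻¹ T⁴] ≠ [1] — not dimensionless.

no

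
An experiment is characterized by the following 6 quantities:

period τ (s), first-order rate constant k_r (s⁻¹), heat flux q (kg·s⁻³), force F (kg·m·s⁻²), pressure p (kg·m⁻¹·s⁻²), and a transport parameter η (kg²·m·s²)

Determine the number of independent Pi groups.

There are 6 variables and 3 base dimensions (M, L, T).
The dimension matrix has rank 3.
Independent dimensionless groups: 6 − 3 = 3.

3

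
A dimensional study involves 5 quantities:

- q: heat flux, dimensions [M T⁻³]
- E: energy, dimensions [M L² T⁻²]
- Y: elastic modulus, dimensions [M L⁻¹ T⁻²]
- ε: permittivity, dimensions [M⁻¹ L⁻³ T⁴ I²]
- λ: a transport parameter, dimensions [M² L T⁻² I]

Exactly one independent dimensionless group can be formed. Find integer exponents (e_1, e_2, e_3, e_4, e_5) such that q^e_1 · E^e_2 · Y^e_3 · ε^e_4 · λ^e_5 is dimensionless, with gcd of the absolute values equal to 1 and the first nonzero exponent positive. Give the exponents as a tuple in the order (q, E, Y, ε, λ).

M: e_1·(1) + e_2·(1) + e_3·(1) + e_4·(-1) + e_5·(2) = 0
L: e_1·(0) + e_2·(2) + e_3·(-1) + e_4·(-3) + e_5·(1) = 0
T: e_1·(-3) + e_2·(-2) + e_3·(-2) + e_4·(4) + e_5·(-2) = 0
I: e_1·(0) + e_2·(0) + e_3·(0) + e_4·(2) + e_5·(1) = 0
Solving this homogeneous linear system for the smallest-integer solution (first nonzero entry positive) gives (2, -4, -3, -1, 2).

(2, -4, -3, -1, 2)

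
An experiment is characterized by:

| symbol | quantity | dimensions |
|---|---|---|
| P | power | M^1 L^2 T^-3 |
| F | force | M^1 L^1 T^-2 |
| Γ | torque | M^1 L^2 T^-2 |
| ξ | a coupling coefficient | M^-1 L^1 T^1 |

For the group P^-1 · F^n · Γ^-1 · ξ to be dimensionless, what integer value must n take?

Balance the M exponent: (1)·n from F, plus −(1) − (1) + (-1) = -3 from the rest, must sum to zero.
n − 3 = 0, so n = 3.

3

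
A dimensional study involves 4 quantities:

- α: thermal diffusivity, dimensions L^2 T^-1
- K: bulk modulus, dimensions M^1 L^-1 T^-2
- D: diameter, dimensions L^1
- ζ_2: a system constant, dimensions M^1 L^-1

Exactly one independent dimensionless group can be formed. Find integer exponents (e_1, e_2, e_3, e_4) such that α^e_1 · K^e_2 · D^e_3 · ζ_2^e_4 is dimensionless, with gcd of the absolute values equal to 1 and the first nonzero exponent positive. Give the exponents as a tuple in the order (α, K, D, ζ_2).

(2, -1, -4, 1)

M: e_1·(0) + e_2·(1) + e_3·(0) + e_4·(1) = 0
L: e_1·(2) + e_2·(-1) + e_3·(1) + e_4·(-1) = 0
T: e_1·(-1) + e_2·(-2) + e_3·(0) + e_4·(0) = 0
Solving this homogeneous linear system for the smallest-integer solution (first nonzero entry positive) gives (2, -1, -4, 1).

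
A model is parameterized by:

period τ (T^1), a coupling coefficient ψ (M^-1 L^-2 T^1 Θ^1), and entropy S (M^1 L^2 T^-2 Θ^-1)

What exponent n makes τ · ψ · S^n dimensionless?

1

Balance the M exponent: (1)·n from S, plus (0) + (-1) = -1 from the rest, must sum to zero.
n − 1 = 0, so n = 1.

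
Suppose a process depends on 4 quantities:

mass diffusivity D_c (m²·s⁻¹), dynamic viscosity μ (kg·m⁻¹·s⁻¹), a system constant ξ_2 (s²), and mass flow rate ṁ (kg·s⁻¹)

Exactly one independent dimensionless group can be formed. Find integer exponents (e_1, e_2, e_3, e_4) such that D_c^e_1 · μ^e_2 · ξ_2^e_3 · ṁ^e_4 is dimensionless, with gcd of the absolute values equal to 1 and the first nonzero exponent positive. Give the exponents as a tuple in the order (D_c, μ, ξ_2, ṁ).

M: e_1·(0) + e_2·(1) + e_3·(0) + e_4·(1) = 0
L: e_1·(2) + e_2·(-1) + e_3·(0) + e_4·(0) = 0
T: e_1·(-1) + e_2·(-1) + e_3·(2) + e_4·(-1) = 0
Solving this homogeneous linear system for the smallest-integer solution (first nonzero entry positive) gives (2, 4, 1, -4).

(2, 4, 1, -4)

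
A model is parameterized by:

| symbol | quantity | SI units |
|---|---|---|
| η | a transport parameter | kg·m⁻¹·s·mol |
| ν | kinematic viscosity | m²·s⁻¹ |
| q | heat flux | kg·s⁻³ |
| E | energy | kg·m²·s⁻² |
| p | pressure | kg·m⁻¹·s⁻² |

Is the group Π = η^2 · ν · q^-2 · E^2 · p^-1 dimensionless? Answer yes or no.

no

Sum the exponent of each base dimension across the product:
  M: 2·[η]_M + [ν]_M − 2·[q]_M + 2·[E]_M − [p]_M = 2·(1) + (0) − 2·(1) + 2·(1) − (1) = 1
  L: 2·[η]_L + [ν]_L − 2·[q]_L + 2·[E]_L − [p]_L = 2·(-1) + (2) − 2·(0) + 2·(2) − (-1) = 5
  T: 2·[η]_T + [ν]_T − 2·[q]_T + 2·[E]_T − [p]_T = 2·(1) + (-1) − 2·(-3) + 2·(-2) − (-2) = 5
  N: 2·[η]_N + [ν]_N − 2·[q]_N + 2·[E]_N − [p]_N = 2·(1) + (0) − 2·(0) + 2·(0) − (0) = 2
Net dimensions [M L⁵ T⁵ N²] ≠ [1] — not dimensionless.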